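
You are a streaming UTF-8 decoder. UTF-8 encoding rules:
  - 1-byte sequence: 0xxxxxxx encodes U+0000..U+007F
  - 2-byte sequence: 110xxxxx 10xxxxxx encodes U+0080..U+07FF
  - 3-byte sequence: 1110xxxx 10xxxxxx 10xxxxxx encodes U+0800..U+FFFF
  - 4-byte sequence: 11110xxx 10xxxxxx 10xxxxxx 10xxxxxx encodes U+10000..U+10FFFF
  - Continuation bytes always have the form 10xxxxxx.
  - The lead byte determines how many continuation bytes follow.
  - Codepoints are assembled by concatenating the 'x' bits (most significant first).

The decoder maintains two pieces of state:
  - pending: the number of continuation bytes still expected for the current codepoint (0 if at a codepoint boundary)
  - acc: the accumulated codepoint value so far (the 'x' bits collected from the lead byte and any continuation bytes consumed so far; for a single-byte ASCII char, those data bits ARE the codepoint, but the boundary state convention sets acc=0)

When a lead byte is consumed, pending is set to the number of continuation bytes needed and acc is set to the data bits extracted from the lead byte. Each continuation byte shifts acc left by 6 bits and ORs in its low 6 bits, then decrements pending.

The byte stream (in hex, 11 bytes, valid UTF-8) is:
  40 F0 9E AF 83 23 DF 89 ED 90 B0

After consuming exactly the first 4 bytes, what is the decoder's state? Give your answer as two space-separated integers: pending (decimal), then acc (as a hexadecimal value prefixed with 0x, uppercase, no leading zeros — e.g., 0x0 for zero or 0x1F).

Answer: 1 0x7AF

Derivation:
Byte[0]=40: 1-byte. pending=0, acc=0x0
Byte[1]=F0: 4-byte lead. pending=3, acc=0x0
Byte[2]=9E: continuation. acc=(acc<<6)|0x1E=0x1E, pending=2
Byte[3]=AF: continuation. acc=(acc<<6)|0x2F=0x7AF, pending=1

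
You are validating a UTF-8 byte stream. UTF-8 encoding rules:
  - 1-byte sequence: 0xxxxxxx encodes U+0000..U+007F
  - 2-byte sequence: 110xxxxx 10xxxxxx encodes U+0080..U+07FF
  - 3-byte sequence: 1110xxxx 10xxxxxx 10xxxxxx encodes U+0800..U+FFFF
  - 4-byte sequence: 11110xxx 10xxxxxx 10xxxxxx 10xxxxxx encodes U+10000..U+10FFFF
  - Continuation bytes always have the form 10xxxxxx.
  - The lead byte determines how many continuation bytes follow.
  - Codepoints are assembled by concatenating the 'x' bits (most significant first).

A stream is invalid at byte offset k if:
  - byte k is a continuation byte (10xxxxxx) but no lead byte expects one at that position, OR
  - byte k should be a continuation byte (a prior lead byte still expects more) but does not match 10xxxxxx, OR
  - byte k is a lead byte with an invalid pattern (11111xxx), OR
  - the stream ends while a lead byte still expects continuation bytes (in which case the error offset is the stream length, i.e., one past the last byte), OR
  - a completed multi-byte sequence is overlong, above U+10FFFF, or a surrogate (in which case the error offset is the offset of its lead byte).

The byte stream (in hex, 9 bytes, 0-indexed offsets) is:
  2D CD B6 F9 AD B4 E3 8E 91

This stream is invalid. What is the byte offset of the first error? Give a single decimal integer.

Answer: 3

Derivation:
Byte[0]=2D: 1-byte ASCII. cp=U+002D
Byte[1]=CD: 2-byte lead, need 1 cont bytes. acc=0xD
Byte[2]=B6: continuation. acc=(acc<<6)|0x36=0x376
Completed: cp=U+0376 (starts at byte 1)
Byte[3]=F9: INVALID lead byte (not 0xxx/110x/1110/11110)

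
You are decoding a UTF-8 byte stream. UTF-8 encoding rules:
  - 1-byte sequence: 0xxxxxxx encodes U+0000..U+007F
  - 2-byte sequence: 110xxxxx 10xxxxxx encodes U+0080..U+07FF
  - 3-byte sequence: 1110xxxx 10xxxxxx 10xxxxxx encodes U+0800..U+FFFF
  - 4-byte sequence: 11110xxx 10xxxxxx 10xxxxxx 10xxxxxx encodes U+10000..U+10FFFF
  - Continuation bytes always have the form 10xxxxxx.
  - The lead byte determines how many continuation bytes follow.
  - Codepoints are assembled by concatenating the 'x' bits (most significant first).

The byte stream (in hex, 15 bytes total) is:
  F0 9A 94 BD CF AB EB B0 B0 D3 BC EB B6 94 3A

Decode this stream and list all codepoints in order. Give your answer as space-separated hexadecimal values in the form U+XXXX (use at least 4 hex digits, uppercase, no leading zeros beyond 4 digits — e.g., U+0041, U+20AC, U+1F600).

Byte[0]=F0: 4-byte lead, need 3 cont bytes. acc=0x0
Byte[1]=9A: continuation. acc=(acc<<6)|0x1A=0x1A
Byte[2]=94: continuation. acc=(acc<<6)|0x14=0x694
Byte[3]=BD: continuation. acc=(acc<<6)|0x3D=0x1A53D
Completed: cp=U+1A53D (starts at byte 0)
Byte[4]=CF: 2-byte lead, need 1 cont bytes. acc=0xF
Byte[5]=AB: continuation. acc=(acc<<6)|0x2B=0x3EB
Completed: cp=U+03EB (starts at byte 4)
Byte[6]=EB: 3-byte lead, need 2 cont bytes. acc=0xB
Byte[7]=B0: continuation. acc=(acc<<6)|0x30=0x2F0
Byte[8]=B0: continuation. acc=(acc<<6)|0x30=0xBC30
Completed: cp=U+BC30 (starts at byte 6)
Byte[9]=D3: 2-byte lead, need 1 cont bytes. acc=0x13
Byte[10]=BC: continuation. acc=(acc<<6)|0x3C=0x4FC
Completed: cp=U+04FC (starts at byte 9)
Byte[11]=EB: 3-byte lead, need 2 cont bytes. acc=0xB
Byte[12]=B6: continuation. acc=(acc<<6)|0x36=0x2F6
Byte[13]=94: continuation. acc=(acc<<6)|0x14=0xBD94
Completed: cp=U+BD94 (starts at byte 11)
Byte[14]=3A: 1-byte ASCII. cp=U+003A

Answer: U+1A53D U+03EB U+BC30 U+04FC U+BD94 U+003A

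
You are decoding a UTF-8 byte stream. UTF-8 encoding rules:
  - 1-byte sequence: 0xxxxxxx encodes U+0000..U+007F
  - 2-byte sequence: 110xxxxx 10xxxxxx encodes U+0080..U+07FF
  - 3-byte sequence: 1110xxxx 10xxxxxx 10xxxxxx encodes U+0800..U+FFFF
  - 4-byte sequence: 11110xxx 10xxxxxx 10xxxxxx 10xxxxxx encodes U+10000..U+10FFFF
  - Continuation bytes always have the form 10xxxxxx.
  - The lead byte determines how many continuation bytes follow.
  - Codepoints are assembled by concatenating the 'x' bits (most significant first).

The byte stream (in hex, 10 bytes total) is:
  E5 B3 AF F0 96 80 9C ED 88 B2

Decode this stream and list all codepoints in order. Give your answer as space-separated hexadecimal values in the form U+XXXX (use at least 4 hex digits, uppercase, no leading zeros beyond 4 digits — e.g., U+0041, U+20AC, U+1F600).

Answer: U+5CEF U+1601C U+D232

Derivation:
Byte[0]=E5: 3-byte lead, need 2 cont bytes. acc=0x5
Byte[1]=B3: continuation. acc=(acc<<6)|0x33=0x173
Byte[2]=AF: continuation. acc=(acc<<6)|0x2F=0x5CEF
Completed: cp=U+5CEF (starts at byte 0)
Byte[3]=F0: 4-byte lead, need 3 cont bytes. acc=0x0
Byte[4]=96: continuation. acc=(acc<<6)|0x16=0x16
Byte[5]=80: continuation. acc=(acc<<6)|0x00=0x580
Byte[6]=9C: continuation. acc=(acc<<6)|0x1C=0x1601C
Completed: cp=U+1601C (starts at byte 3)
Byte[7]=ED: 3-byte lead, need 2 cont bytes. acc=0xD
Byte[8]=88: continuation. acc=(acc<<6)|0x08=0x348
Byte[9]=B2: continuation. acc=(acc<<6)|0x32=0xD232
Completed: cp=U+D232 (starts at byte 7)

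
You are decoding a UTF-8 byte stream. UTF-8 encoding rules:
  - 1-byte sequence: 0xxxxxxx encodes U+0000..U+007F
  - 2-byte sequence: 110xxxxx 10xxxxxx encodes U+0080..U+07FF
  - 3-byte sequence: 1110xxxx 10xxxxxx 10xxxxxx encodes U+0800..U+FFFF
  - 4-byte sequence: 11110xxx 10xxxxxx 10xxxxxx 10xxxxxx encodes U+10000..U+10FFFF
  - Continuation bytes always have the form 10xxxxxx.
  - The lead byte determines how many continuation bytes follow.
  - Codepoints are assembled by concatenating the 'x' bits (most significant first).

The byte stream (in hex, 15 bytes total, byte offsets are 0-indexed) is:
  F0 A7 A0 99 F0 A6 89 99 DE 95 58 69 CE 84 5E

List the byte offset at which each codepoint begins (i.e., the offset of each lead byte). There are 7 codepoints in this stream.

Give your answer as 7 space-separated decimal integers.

Byte[0]=F0: 4-byte lead, need 3 cont bytes. acc=0x0
Byte[1]=A7: continuation. acc=(acc<<6)|0x27=0x27
Byte[2]=A0: continuation. acc=(acc<<6)|0x20=0x9E0
Byte[3]=99: continuation. acc=(acc<<6)|0x19=0x27819
Completed: cp=U+27819 (starts at byte 0)
Byte[4]=F0: 4-byte lead, need 3 cont bytes. acc=0x0
Byte[5]=A6: continuation. acc=(acc<<6)|0x26=0x26
Byte[6]=89: continuation. acc=(acc<<6)|0x09=0x989
Byte[7]=99: continuation. acc=(acc<<6)|0x19=0x26259
Completed: cp=U+26259 (starts at byte 4)
Byte[8]=DE: 2-byte lead, need 1 cont bytes. acc=0x1E
Byte[9]=95: continuation. acc=(acc<<6)|0x15=0x795
Completed: cp=U+0795 (starts at byte 8)
Byte[10]=58: 1-byte ASCII. cp=U+0058
Byte[11]=69: 1-byte ASCII. cp=U+0069
Byte[12]=CE: 2-byte lead, need 1 cont bytes. acc=0xE
Byte[13]=84: continuation. acc=(acc<<6)|0x04=0x384
Completed: cp=U+0384 (starts at byte 12)
Byte[14]=5E: 1-byte ASCII. cp=U+005E

Answer: 0 4 8 10 11 12 14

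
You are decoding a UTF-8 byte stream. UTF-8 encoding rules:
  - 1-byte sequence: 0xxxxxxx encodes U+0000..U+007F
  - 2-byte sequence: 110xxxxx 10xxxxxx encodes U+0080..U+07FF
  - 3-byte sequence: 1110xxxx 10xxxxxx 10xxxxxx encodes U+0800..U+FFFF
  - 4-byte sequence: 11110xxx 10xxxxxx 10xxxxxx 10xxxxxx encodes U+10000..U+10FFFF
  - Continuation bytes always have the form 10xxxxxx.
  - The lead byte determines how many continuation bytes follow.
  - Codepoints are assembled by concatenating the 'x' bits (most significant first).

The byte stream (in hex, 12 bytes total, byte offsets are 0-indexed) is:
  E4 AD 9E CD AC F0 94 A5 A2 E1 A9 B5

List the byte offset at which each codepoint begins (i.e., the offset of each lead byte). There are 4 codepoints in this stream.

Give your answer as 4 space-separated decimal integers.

Byte[0]=E4: 3-byte lead, need 2 cont bytes. acc=0x4
Byte[1]=AD: continuation. acc=(acc<<6)|0x2D=0x12D
Byte[2]=9E: continuation. acc=(acc<<6)|0x1E=0x4B5E
Completed: cp=U+4B5E (starts at byte 0)
Byte[3]=CD: 2-byte lead, need 1 cont bytes. acc=0xD
Byte[4]=AC: continuation. acc=(acc<<6)|0x2C=0x36C
Completed: cp=U+036C (starts at byte 3)
Byte[5]=F0: 4-byte lead, need 3 cont bytes. acc=0x0
Byte[6]=94: continuation. acc=(acc<<6)|0x14=0x14
Byte[7]=A5: continuation. acc=(acc<<6)|0x25=0x525
Byte[8]=A2: continuation. acc=(acc<<6)|0x22=0x14962
Completed: cp=U+14962 (starts at byte 5)
Byte[9]=E1: 3-byte lead, need 2 cont bytes. acc=0x1
Byte[10]=A9: continuation. acc=(acc<<6)|0x29=0x69
Byte[11]=B5: continuation. acc=(acc<<6)|0x35=0x1A75
Completed: cp=U+1A75 (starts at byte 9)

Answer: 0 3 5 9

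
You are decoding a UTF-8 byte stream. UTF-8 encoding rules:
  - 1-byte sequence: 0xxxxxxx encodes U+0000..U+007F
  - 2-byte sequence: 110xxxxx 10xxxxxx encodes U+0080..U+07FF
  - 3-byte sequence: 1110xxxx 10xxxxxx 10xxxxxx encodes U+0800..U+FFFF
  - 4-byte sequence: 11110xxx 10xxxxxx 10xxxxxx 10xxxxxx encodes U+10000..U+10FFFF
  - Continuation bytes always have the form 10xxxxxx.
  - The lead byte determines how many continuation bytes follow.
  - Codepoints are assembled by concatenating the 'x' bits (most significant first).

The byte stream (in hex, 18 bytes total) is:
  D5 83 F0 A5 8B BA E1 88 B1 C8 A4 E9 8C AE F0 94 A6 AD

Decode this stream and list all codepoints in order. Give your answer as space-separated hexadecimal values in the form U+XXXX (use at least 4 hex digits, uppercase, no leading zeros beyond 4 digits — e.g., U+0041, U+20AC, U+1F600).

Byte[0]=D5: 2-byte lead, need 1 cont bytes. acc=0x15
Byte[1]=83: continuation. acc=(acc<<6)|0x03=0x543
Completed: cp=U+0543 (starts at byte 0)
Byte[2]=F0: 4-byte lead, need 3 cont bytes. acc=0x0
Byte[3]=A5: continuation. acc=(acc<<6)|0x25=0x25
Byte[4]=8B: continuation. acc=(acc<<6)|0x0B=0x94B
Byte[5]=BA: continuation. acc=(acc<<6)|0x3A=0x252FA
Completed: cp=U+252FA (starts at byte 2)
Byte[6]=E1: 3-byte lead, need 2 cont bytes. acc=0x1
Byte[7]=88: continuation. acc=(acc<<6)|0x08=0x48
Byte[8]=B1: continuation. acc=(acc<<6)|0x31=0x1231
Completed: cp=U+1231 (starts at byte 6)
Byte[9]=C8: 2-byte lead, need 1 cont bytes. acc=0x8
Byte[10]=A4: continuation. acc=(acc<<6)|0x24=0x224
Completed: cp=U+0224 (starts at byte 9)
Byte[11]=E9: 3-byte lead, need 2 cont bytes. acc=0x9
Byte[12]=8C: continuation. acc=(acc<<6)|0x0C=0x24C
Byte[13]=AE: continuation. acc=(acc<<6)|0x2E=0x932E
Completed: cp=U+932E (starts at byte 11)
Byte[14]=F0: 4-byte lead, need 3 cont bytes. acc=0x0
Byte[15]=94: continuation. acc=(acc<<6)|0x14=0x14
Byte[16]=A6: continuation. acc=(acc<<6)|0x26=0x526
Byte[17]=AD: continuation. acc=(acc<<6)|0x2D=0x149AD
Completed: cp=U+149AD (starts at byte 14)

Answer: U+0543 U+252FA U+1231 U+0224 U+932E U+149AD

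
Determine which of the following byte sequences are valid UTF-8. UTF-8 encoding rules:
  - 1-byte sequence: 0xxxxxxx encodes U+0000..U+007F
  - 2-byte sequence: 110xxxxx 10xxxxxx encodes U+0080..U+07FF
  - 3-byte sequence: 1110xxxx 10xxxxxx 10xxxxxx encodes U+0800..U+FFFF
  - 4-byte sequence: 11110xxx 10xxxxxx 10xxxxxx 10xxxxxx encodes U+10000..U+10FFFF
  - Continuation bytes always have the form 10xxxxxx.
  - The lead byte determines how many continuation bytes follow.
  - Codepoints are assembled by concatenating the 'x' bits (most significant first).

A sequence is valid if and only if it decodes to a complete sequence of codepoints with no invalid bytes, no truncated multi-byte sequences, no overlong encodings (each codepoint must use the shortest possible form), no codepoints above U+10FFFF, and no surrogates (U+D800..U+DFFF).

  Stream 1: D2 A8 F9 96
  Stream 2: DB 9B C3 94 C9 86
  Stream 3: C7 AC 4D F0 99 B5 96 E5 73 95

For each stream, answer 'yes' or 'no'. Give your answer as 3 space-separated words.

Stream 1: error at byte offset 2. INVALID
Stream 2: decodes cleanly. VALID
Stream 3: error at byte offset 8. INVALID

Answer: no yes no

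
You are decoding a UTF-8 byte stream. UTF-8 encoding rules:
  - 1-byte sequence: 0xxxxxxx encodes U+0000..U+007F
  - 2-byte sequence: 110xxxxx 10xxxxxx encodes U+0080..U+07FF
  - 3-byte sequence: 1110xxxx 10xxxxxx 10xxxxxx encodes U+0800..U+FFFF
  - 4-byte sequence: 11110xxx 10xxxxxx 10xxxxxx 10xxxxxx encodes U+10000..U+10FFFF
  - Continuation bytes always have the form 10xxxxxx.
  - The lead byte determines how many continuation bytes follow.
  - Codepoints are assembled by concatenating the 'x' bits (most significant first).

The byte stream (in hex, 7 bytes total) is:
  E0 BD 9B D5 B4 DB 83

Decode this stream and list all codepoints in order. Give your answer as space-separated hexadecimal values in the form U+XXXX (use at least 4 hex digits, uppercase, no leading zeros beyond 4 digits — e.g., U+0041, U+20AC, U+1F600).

Byte[0]=E0: 3-byte lead, need 2 cont bytes. acc=0x0
Byte[1]=BD: continuation. acc=(acc<<6)|0x3D=0x3D
Byte[2]=9B: continuation. acc=(acc<<6)|0x1B=0xF5B
Completed: cp=U+0F5B (starts at byte 0)
Byte[3]=D5: 2-byte lead, need 1 cont bytes. acc=0x15
Byte[4]=B4: continuation. acc=(acc<<6)|0x34=0x574
Completed: cp=U+0574 (starts at byte 3)
Byte[5]=DB: 2-byte lead, need 1 cont bytes. acc=0x1B
Byte[6]=83: continuation. acc=(acc<<6)|0x03=0x6C3
Completed: cp=U+06C3 (starts at byte 5)

Answer: U+0F5B U+0574 U+06C3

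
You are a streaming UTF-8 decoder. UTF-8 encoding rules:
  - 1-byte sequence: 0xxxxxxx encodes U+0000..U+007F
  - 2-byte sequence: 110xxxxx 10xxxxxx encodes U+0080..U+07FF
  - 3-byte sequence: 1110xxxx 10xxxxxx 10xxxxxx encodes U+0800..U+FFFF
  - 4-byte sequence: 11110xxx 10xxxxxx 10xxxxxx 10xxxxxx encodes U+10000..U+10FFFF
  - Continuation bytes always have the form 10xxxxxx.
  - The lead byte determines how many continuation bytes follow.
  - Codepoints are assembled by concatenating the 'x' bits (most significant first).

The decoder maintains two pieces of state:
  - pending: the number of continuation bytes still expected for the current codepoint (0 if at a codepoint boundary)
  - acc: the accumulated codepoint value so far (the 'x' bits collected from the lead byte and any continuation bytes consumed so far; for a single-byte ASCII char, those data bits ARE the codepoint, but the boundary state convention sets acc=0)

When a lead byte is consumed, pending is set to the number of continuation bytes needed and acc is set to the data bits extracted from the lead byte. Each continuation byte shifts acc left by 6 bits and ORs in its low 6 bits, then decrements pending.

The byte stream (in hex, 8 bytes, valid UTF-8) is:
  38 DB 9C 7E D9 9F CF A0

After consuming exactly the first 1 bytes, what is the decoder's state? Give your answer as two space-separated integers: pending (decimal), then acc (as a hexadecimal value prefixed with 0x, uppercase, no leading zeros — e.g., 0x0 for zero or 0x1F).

Answer: 0 0x0

Derivation:
Byte[0]=38: 1-byte. pending=0, acc=0x0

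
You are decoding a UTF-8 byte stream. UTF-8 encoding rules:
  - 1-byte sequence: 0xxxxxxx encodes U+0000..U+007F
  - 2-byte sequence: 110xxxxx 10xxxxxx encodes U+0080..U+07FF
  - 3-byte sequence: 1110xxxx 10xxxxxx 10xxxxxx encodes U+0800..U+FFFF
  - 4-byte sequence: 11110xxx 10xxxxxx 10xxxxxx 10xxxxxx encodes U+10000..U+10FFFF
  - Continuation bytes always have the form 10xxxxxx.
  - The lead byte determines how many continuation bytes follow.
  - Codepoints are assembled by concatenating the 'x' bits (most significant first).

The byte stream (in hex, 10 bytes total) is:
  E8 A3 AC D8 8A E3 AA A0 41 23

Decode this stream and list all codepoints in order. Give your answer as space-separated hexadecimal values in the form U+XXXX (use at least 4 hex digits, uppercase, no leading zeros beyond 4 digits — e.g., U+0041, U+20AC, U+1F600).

Byte[0]=E8: 3-byte lead, need 2 cont bytes. acc=0x8
Byte[1]=A3: continuation. acc=(acc<<6)|0x23=0x223
Byte[2]=AC: continuation. acc=(acc<<6)|0x2C=0x88EC
Completed: cp=U+88EC (starts at byte 0)
Byte[3]=D8: 2-byte lead, need 1 cont bytes. acc=0x18
Byte[4]=8A: continuation. acc=(acc<<6)|0x0A=0x60A
Completed: cp=U+060A (starts at byte 3)
Byte[5]=E3: 3-byte lead, need 2 cont bytes. acc=0x3
Byte[6]=AA: continuation. acc=(acc<<6)|0x2A=0xEA
Byte[7]=A0: continuation. acc=(acc<<6)|0x20=0x3AA0
Completed: cp=U+3AA0 (starts at byte 5)
Byte[8]=41: 1-byte ASCII. cp=U+0041
Byte[9]=23: 1-byte ASCII. cp=U+0023

Answer: U+88EC U+060A U+3AA0 U+0041 U+0023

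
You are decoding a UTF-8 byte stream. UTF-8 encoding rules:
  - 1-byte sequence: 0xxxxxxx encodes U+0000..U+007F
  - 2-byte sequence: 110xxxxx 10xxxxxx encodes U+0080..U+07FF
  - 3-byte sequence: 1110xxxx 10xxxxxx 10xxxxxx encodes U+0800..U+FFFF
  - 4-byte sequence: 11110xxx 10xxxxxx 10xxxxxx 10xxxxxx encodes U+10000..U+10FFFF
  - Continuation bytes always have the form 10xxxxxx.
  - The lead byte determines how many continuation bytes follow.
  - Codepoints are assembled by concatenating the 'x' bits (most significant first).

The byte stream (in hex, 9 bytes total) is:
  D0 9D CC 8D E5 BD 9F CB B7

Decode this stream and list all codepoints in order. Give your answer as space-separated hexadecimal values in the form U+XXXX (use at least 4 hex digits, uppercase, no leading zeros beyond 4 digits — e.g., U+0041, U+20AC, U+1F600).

Byte[0]=D0: 2-byte lead, need 1 cont bytes. acc=0x10
Byte[1]=9D: continuation. acc=(acc<<6)|0x1D=0x41D
Completed: cp=U+041D (starts at byte 0)
Byte[2]=CC: 2-byte lead, need 1 cont bytes. acc=0xC
Byte[3]=8D: continuation. acc=(acc<<6)|0x0D=0x30D
Completed: cp=U+030D (starts at byte 2)
Byte[4]=E5: 3-byte lead, need 2 cont bytes. acc=0x5
Byte[5]=BD: continuation. acc=(acc<<6)|0x3D=0x17D
Byte[6]=9F: continuation. acc=(acc<<6)|0x1F=0x5F5F
Completed: cp=U+5F5F (starts at byte 4)
Byte[7]=CB: 2-byte lead, need 1 cont bytes. acc=0xB
Byte[8]=B7: continuation. acc=(acc<<6)|0x37=0x2F7
Completed: cp=U+02F7 (starts at byte 7)

Answer: U+041D U+030D U+5F5F U+02F7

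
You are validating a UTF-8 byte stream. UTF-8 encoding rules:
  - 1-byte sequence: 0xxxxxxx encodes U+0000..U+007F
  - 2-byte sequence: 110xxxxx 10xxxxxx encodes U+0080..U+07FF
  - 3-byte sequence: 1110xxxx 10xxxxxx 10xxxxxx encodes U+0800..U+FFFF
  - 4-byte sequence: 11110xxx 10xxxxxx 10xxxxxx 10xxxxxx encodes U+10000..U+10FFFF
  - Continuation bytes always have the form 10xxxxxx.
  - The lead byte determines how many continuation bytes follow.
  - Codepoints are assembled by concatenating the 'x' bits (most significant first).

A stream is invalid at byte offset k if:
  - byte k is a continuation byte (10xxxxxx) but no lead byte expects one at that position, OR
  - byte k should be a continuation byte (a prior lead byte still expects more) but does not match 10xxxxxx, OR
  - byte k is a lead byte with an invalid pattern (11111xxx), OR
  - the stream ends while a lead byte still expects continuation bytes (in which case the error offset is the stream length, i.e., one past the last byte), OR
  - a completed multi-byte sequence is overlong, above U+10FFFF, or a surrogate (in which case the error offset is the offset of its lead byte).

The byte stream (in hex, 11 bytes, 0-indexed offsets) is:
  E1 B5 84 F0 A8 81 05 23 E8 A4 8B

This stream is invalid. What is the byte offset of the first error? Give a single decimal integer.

Answer: 6

Derivation:
Byte[0]=E1: 3-byte lead, need 2 cont bytes. acc=0x1
Byte[1]=B5: continuation. acc=(acc<<6)|0x35=0x75
Byte[2]=84: continuation. acc=(acc<<6)|0x04=0x1D44
Completed: cp=U+1D44 (starts at byte 0)
Byte[3]=F0: 4-byte lead, need 3 cont bytes. acc=0x0
Byte[4]=A8: continuation. acc=(acc<<6)|0x28=0x28
Byte[5]=81: continuation. acc=(acc<<6)|0x01=0xA01
Byte[6]=05: expected 10xxxxxx continuation. INVALID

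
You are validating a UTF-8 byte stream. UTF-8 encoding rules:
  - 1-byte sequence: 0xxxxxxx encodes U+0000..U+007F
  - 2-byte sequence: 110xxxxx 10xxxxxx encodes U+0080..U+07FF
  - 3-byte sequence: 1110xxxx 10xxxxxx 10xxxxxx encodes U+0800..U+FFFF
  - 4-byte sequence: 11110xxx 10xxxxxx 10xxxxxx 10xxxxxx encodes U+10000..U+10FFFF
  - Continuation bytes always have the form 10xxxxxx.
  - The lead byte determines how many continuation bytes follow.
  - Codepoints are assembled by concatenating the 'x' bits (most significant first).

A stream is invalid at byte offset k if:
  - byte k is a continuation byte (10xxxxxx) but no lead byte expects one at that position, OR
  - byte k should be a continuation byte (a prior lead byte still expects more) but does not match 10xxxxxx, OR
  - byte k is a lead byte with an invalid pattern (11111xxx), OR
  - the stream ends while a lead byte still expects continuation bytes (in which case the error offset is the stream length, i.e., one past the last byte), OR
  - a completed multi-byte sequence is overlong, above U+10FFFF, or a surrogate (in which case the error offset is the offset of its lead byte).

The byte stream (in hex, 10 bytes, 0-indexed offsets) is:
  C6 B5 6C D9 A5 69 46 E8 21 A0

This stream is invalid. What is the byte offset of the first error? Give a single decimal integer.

Answer: 8

Derivation:
Byte[0]=C6: 2-byte lead, need 1 cont bytes. acc=0x6
Byte[1]=B5: continuation. acc=(acc<<6)|0x35=0x1B5
Completed: cp=U+01B5 (starts at byte 0)
Byte[2]=6C: 1-byte ASCII. cp=U+006C
Byte[3]=D9: 2-byte lead, need 1 cont bytes. acc=0x19
Byte[4]=A5: continuation. acc=(acc<<6)|0x25=0x665
Completed: cp=U+0665 (starts at byte 3)
Byte[5]=69: 1-byte ASCII. cp=U+0069
Byte[6]=46: 1-byte ASCII. cp=U+0046
Byte[7]=E8: 3-byte lead, need 2 cont bytes. acc=0x8
Byte[8]=21: expected 10xxxxxx continuation. INVALID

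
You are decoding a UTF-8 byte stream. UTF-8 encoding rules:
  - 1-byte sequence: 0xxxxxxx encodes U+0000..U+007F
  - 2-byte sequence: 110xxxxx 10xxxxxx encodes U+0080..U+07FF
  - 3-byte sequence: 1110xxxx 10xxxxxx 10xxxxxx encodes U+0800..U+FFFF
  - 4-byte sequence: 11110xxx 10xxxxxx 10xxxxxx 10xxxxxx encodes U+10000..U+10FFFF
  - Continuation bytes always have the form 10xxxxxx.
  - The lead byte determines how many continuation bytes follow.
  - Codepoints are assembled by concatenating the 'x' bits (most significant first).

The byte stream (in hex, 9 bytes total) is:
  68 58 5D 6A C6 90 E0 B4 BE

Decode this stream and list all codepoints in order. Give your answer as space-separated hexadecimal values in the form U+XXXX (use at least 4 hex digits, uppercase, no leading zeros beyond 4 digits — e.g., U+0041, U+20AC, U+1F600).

Answer: U+0068 U+0058 U+005D U+006A U+0190 U+0D3E

Derivation:
Byte[0]=68: 1-byte ASCII. cp=U+0068
Byte[1]=58: 1-byte ASCII. cp=U+0058
Byte[2]=5D: 1-byte ASCII. cp=U+005D
Byte[3]=6A: 1-byte ASCII. cp=U+006A
Byte[4]=C6: 2-byte lead, need 1 cont bytes. acc=0x6
Byte[5]=90: continuation. acc=(acc<<6)|0x10=0x190
Completed: cp=U+0190 (starts at byte 4)
Byte[6]=E0: 3-byte lead, need 2 cont bytes. acc=0x0
Byte[7]=B4: continuation. acc=(acc<<6)|0x34=0x34
Byte[8]=BE: continuation. acc=(acc<<6)|0x3E=0xD3E
Completed: cp=U+0D3E (starts at byte 6)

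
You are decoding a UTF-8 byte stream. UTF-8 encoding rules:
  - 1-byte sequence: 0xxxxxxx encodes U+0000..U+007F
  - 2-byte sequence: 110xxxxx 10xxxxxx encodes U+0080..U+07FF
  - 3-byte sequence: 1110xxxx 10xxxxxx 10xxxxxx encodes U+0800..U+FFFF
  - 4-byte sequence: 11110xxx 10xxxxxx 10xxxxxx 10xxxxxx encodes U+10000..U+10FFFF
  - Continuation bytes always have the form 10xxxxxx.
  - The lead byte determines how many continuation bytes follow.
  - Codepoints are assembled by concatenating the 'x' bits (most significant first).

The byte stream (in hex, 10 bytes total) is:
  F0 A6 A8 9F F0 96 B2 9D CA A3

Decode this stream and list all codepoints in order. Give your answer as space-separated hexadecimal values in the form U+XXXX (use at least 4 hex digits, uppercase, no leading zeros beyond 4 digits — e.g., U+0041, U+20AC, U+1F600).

Byte[0]=F0: 4-byte lead, need 3 cont bytes. acc=0x0
Byte[1]=A6: continuation. acc=(acc<<6)|0x26=0x26
Byte[2]=A8: continuation. acc=(acc<<6)|0x28=0x9A8
Byte[3]=9F: continuation. acc=(acc<<6)|0x1F=0x26A1F
Completed: cp=U+26A1F (starts at byte 0)
Byte[4]=F0: 4-byte lead, need 3 cont bytes. acc=0x0
Byte[5]=96: continuation. acc=(acc<<6)|0x16=0x16
Byte[6]=B2: continuation. acc=(acc<<6)|0x32=0x5B2
Byte[7]=9D: continuation. acc=(acc<<6)|0x1D=0x16C9D
Completed: cp=U+16C9D (starts at byte 4)
Byte[8]=CA: 2-byte lead, need 1 cont bytes. acc=0xA
Byte[9]=A3: continuation. acc=(acc<<6)|0x23=0x2A3
Completed: cp=U+02A3 (starts at byte 8)

Answer: U+26A1F U+16C9D U+02A3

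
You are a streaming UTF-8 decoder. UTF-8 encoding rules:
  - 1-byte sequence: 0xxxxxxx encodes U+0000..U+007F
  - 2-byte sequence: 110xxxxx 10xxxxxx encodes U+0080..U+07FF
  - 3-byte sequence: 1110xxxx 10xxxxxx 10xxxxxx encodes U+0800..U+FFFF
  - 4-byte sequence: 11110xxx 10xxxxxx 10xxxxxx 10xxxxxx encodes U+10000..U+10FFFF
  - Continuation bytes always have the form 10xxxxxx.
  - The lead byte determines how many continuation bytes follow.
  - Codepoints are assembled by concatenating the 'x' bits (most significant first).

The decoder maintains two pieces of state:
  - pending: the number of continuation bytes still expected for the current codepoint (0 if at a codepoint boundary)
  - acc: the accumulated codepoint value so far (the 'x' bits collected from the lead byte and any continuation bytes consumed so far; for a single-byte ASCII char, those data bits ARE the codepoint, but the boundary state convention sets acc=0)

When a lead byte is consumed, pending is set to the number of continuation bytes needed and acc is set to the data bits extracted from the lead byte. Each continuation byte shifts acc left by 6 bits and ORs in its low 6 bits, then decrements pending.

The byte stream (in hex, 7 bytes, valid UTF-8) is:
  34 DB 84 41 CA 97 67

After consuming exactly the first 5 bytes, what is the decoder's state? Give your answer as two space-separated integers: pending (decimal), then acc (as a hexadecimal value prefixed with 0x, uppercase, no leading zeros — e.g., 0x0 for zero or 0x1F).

Byte[0]=34: 1-byte. pending=0, acc=0x0
Byte[1]=DB: 2-byte lead. pending=1, acc=0x1B
Byte[2]=84: continuation. acc=(acc<<6)|0x04=0x6C4, pending=0
Byte[3]=41: 1-byte. pending=0, acc=0x0
Byte[4]=CA: 2-byte lead. pending=1, acc=0xA

Answer: 1 0xA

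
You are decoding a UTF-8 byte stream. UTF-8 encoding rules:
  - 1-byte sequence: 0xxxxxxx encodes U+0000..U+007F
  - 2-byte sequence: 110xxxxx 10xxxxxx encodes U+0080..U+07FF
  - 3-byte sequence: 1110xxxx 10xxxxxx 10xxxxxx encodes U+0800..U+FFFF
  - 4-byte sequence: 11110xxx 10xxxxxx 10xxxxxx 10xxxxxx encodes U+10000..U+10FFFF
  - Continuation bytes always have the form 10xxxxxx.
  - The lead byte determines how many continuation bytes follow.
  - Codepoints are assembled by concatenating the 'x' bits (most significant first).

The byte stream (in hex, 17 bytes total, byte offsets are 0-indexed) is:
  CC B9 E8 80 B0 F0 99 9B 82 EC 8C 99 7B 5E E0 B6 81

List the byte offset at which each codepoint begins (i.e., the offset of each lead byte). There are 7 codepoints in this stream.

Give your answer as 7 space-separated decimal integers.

Byte[0]=CC: 2-byte lead, need 1 cont bytes. acc=0xC
Byte[1]=B9: continuation. acc=(acc<<6)|0x39=0x339
Completed: cp=U+0339 (starts at byte 0)
Byte[2]=E8: 3-byte lead, need 2 cont bytes. acc=0x8
Byte[3]=80: continuation. acc=(acc<<6)|0x00=0x200
Byte[4]=B0: continuation. acc=(acc<<6)|0x30=0x8030
Completed: cp=U+8030 (starts at byte 2)
Byte[5]=F0: 4-byte lead, need 3 cont bytes. acc=0x0
Byte[6]=99: continuation. acc=(acc<<6)|0x19=0x19
Byte[7]=9B: continuation. acc=(acc<<6)|0x1B=0x65B
Byte[8]=82: continuation. acc=(acc<<6)|0x02=0x196C2
Completed: cp=U+196C2 (starts at byte 5)
Byte[9]=EC: 3-byte lead, need 2 cont bytes. acc=0xC
Byte[10]=8C: continuation. acc=(acc<<6)|0x0C=0x30C
Byte[11]=99: continuation. acc=(acc<<6)|0x19=0xC319
Completed: cp=U+C319 (starts at byte 9)
Byte[12]=7B: 1-byte ASCII. cp=U+007B
Byte[13]=5E: 1-byte ASCII. cp=U+005E
Byte[14]=E0: 3-byte lead, need 2 cont bytes. acc=0x0
Byte[15]=B6: continuation. acc=(acc<<6)|0x36=0x36
Byte[16]=81: continuation. acc=(acc<<6)|0x01=0xD81
Completed: cp=U+0D81 (starts at byte 14)

Answer: 0 2 5 9 12 13 14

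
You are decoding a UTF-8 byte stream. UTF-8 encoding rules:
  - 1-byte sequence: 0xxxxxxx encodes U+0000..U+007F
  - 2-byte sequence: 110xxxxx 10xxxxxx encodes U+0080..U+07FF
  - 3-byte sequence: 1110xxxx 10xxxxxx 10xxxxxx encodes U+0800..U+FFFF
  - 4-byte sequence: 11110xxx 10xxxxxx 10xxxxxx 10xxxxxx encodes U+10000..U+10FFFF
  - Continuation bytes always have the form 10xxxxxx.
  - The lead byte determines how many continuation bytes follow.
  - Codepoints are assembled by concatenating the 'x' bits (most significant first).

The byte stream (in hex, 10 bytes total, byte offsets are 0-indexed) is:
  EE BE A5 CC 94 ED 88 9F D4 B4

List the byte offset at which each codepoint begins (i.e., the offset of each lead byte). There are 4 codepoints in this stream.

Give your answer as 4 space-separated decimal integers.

Answer: 0 3 5 8

Derivation:
Byte[0]=EE: 3-byte lead, need 2 cont bytes. acc=0xE
Byte[1]=BE: continuation. acc=(acc<<6)|0x3E=0x3BE
Byte[2]=A5: continuation. acc=(acc<<6)|0x25=0xEFA5
Completed: cp=U+EFA5 (starts at byte 0)
Byte[3]=CC: 2-byte lead, need 1 cont bytes. acc=0xC
Byte[4]=94: continuation. acc=(acc<<6)|0x14=0x314
Completed: cp=U+0314 (starts at byte 3)
Byte[5]=ED: 3-byte lead, need 2 cont bytes. acc=0xD
Byte[6]=88: continuation. acc=(acc<<6)|0x08=0x348
Byte[7]=9F: continuation. acc=(acc<<6)|0x1F=0xD21F
Completed: cp=U+D21F (starts at byte 5)
Byte[8]=D4: 2-byte lead, need 1 cont bytes. acc=0x14
Byte[9]=B4: continuation. acc=(acc<<6)|0x34=0x534
Completed: cp=U+0534 (starts at byte 8)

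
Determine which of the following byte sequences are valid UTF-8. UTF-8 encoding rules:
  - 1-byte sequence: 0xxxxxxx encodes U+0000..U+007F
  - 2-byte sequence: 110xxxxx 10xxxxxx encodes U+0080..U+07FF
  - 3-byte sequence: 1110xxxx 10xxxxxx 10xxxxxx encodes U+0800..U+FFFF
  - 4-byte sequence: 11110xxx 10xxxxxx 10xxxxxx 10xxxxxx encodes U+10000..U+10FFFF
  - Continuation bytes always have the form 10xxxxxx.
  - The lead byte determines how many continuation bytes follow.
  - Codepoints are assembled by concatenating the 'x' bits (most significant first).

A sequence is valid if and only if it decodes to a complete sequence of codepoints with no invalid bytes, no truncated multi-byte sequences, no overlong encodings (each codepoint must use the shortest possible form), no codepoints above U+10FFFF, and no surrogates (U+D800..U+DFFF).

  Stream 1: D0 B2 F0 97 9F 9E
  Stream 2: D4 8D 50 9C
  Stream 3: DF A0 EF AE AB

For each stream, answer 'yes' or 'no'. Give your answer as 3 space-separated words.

Stream 1: decodes cleanly. VALID
Stream 2: error at byte offset 3. INVALID
Stream 3: decodes cleanly. VALID

Answer: yes no yes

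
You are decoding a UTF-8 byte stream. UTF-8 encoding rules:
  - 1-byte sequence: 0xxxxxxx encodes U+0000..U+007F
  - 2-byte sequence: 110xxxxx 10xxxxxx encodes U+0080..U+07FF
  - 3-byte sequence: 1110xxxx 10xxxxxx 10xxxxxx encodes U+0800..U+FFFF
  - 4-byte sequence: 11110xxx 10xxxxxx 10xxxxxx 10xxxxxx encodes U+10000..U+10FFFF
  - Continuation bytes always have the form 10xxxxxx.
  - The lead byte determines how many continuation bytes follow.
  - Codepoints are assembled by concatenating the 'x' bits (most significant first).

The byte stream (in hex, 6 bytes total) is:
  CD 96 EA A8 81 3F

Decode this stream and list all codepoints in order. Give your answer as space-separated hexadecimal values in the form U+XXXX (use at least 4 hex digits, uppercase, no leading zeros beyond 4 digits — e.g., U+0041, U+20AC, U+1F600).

Byte[0]=CD: 2-byte lead, need 1 cont bytes. acc=0xD
Byte[1]=96: continuation. acc=(acc<<6)|0x16=0x356
Completed: cp=U+0356 (starts at byte 0)
Byte[2]=EA: 3-byte lead, need 2 cont bytes. acc=0xA
Byte[3]=A8: continuation. acc=(acc<<6)|0x28=0x2A8
Byte[4]=81: continuation. acc=(acc<<6)|0x01=0xAA01
Completed: cp=U+AA01 (starts at byte 2)
Byte[5]=3F: 1-byte ASCII. cp=U+003F

Answer: U+0356 U+AA01 U+003F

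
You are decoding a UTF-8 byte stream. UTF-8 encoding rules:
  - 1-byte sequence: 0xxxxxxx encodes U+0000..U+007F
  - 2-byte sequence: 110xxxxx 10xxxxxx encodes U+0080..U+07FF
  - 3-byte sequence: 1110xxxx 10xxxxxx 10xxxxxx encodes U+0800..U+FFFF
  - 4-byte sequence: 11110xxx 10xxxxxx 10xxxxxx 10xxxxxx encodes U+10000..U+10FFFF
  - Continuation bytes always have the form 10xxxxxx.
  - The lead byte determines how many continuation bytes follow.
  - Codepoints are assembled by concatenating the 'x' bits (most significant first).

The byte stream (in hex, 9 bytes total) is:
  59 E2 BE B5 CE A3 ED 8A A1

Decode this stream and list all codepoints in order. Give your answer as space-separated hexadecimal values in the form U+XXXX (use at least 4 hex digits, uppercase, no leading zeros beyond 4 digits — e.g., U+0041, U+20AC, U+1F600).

Byte[0]=59: 1-byte ASCII. cp=U+0059
Byte[1]=E2: 3-byte lead, need 2 cont bytes. acc=0x2
Byte[2]=BE: continuation. acc=(acc<<6)|0x3E=0xBE
Byte[3]=B5: continuation. acc=(acc<<6)|0x35=0x2FB5
Completed: cp=U+2FB5 (starts at byte 1)
Byte[4]=CE: 2-byte lead, need 1 cont bytes. acc=0xE
Byte[5]=A3: continuation. acc=(acc<<6)|0x23=0x3A3
Completed: cp=U+03A3 (starts at byte 4)
Byte[6]=ED: 3-byte lead, need 2 cont bytes. acc=0xD
Byte[7]=8A: continuation. acc=(acc<<6)|0x0A=0x34A
Byte[8]=A1: continuation. acc=(acc<<6)|0x21=0xD2A1
Completed: cp=U+D2A1 (starts at byte 6)

Answer: U+0059 U+2FB5 U+03A3 U+D2A1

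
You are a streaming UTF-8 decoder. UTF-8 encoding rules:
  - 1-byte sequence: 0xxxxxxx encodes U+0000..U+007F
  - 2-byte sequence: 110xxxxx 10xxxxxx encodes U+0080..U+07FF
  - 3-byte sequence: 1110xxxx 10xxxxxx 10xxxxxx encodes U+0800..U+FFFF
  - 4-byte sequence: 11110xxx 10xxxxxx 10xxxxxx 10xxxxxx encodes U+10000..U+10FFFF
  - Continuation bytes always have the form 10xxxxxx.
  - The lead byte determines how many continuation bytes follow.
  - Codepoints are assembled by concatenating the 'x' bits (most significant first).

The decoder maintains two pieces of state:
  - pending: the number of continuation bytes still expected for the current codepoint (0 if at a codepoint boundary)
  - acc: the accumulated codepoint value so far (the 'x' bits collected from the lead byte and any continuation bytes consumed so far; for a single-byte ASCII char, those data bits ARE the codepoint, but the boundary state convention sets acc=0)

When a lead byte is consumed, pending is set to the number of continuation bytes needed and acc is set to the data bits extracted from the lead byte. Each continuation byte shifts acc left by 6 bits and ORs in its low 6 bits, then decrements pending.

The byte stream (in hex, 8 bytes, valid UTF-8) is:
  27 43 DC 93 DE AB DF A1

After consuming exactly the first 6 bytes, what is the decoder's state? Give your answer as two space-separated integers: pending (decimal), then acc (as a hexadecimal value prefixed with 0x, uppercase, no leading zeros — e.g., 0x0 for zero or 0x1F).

Byte[0]=27: 1-byte. pending=0, acc=0x0
Byte[1]=43: 1-byte. pending=0, acc=0x0
Byte[2]=DC: 2-byte lead. pending=1, acc=0x1C
Byte[3]=93: continuation. acc=(acc<<6)|0x13=0x713, pending=0
Byte[4]=DE: 2-byte lead. pending=1, acc=0x1E
Byte[5]=AB: continuation. acc=(acc<<6)|0x2B=0x7AB, pending=0

Answer: 0 0x7AB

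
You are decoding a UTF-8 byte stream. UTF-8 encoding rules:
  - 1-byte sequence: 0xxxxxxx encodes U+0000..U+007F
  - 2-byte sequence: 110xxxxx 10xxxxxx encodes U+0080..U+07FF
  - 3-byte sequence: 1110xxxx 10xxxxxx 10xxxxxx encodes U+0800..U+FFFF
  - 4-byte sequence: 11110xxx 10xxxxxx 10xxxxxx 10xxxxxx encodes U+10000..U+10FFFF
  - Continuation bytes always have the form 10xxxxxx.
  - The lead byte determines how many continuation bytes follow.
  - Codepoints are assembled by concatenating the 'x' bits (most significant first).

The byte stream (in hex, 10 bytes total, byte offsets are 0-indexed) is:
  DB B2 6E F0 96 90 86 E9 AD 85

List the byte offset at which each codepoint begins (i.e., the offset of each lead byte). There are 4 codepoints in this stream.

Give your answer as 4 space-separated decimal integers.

Byte[0]=DB: 2-byte lead, need 1 cont bytes. acc=0x1B
Byte[1]=B2: continuation. acc=(acc<<6)|0x32=0x6F2
Completed: cp=U+06F2 (starts at byte 0)
Byte[2]=6E: 1-byte ASCII. cp=U+006E
Byte[3]=F0: 4-byte lead, need 3 cont bytes. acc=0x0
Byte[4]=96: continuation. acc=(acc<<6)|0x16=0x16
Byte[5]=90: continuation. acc=(acc<<6)|0x10=0x590
Byte[6]=86: continuation. acc=(acc<<6)|0x06=0x16406
Completed: cp=U+16406 (starts at byte 3)
Byte[7]=E9: 3-byte lead, need 2 cont bytes. acc=0x9
Byte[8]=AD: continuation. acc=(acc<<6)|0x2D=0x26D
Byte[9]=85: continuation. acc=(acc<<6)|0x05=0x9B45
Completed: cp=U+9B45 (starts at byte 7)

Answer: 0 2 3 7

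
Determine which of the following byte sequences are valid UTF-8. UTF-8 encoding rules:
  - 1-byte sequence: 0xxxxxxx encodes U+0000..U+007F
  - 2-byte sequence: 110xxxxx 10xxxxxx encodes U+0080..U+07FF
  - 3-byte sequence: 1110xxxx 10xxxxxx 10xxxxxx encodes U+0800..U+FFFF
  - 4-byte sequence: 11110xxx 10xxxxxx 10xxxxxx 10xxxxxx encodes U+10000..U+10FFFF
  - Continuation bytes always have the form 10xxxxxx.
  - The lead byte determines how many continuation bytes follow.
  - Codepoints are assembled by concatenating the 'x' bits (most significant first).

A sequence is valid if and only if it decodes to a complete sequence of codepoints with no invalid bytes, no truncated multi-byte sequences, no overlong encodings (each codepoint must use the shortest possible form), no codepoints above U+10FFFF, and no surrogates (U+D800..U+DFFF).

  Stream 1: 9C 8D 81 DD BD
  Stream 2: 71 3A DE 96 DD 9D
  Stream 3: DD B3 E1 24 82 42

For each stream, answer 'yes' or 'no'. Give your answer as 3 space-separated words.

Stream 1: error at byte offset 0. INVALID
Stream 2: decodes cleanly. VALID
Stream 3: error at byte offset 3. INVALID

Answer: no yes no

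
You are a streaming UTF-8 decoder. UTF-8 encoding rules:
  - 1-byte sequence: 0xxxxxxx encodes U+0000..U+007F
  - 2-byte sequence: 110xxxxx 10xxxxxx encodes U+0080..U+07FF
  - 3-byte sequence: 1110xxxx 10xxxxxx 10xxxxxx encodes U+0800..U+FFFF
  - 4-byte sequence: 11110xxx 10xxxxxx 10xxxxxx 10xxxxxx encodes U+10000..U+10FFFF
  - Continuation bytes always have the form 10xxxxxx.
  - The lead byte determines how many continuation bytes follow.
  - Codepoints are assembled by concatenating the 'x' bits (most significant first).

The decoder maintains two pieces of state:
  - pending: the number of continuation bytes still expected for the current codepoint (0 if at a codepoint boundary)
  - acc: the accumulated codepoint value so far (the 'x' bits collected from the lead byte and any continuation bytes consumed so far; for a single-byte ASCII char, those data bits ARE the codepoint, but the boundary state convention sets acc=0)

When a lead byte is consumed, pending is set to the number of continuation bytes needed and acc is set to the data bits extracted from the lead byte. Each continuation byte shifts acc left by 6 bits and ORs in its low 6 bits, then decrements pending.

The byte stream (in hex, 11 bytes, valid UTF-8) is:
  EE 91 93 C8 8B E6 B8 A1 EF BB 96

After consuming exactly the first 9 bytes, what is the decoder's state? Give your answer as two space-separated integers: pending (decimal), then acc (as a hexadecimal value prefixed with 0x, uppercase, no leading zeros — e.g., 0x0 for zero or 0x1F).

Answer: 2 0xF

Derivation:
Byte[0]=EE: 3-byte lead. pending=2, acc=0xE
Byte[1]=91: continuation. acc=(acc<<6)|0x11=0x391, pending=1
Byte[2]=93: continuation. acc=(acc<<6)|0x13=0xE453, pending=0
Byte[3]=C8: 2-byte lead. pending=1, acc=0x8
Byte[4]=8B: continuation. acc=(acc<<6)|0x0B=0x20B, pending=0
Byte[5]=E6: 3-byte lead. pending=2, acc=0x6
Byte[6]=B8: continuation. acc=(acc<<6)|0x38=0x1B8, pending=1
Byte[7]=A1: continuation. acc=(acc<<6)|0x21=0x6E21, pending=0
Byte[8]=EF: 3-byte lead. pending=2, acc=0xF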